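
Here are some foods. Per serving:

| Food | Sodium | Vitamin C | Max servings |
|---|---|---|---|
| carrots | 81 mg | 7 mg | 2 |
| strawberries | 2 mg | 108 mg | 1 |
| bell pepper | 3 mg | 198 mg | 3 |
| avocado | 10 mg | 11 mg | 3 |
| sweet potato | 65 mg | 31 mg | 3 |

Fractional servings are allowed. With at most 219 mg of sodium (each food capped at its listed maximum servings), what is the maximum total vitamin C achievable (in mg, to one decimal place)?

819.9 mg

Vitamin C per mg sodium: bell pepper 66, strawberries 54, avocado 1.1, sweet potato 0.4769, carrots 0.08642.
Take 3 servings of bell pepper: uses 9 mg sodium, +594.0 mg vitamin C (running total 594.0 mg).
Take 1 serving of strawberries: uses 2 mg sodium, +108.0 mg vitamin C (running total 702.0 mg).
Take 3 servings of avocado: uses 30 mg sodium, +33.0 mg vitamin C (running total 735.0 mg).
Take 2.738 servings of sweet potato: uses 178 mg sodium, +84.9 mg vitamin C (running total 819.9 mg).
Greedy by best ratio exhausts the sodium allowance optimally: 819.9 mg.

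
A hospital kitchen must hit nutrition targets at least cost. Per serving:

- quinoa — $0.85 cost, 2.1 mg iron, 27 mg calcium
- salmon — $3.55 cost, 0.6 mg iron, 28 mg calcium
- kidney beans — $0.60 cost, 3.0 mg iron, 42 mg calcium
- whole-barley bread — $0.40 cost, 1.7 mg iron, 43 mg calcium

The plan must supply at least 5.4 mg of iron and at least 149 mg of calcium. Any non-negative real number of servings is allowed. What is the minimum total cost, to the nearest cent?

$1.39

Compare the cost at each extreme point of the feasible region.
quinoa only: max(5.4/2.1, 149/27) = 5.519 servings → $4.69.
salmon only: max(5.4/0.6, 149/28) = 9 servings → $31.95.
kidney beans only: max(5.4/3.0, 149/42) = 3.548 servings → $2.13.
whole-barley bread only: max(5.4/1.7, 149/43) = 3.465 servings → $1.39.
quinoa + salmon with both tight: 1.451 servings and 3.923 servings → $15.16.
quinoa + kidney beans with both targets exact would need a negative amount; discard.
quinoa + whole-barley bread: the both-tight solution has a negative serving — not a feasible corner.
salmon + kidney beans with both tight: 3.745 servings and 1.051 servings → $13.93.
salmon + whole-barley bread with both tight: 0.9679 servings and 2.835 servings → $4.57.
kidney beans + whole-barley bread: intersection lies outside the first quadrant.
Cheapest feasible corner: $1.39.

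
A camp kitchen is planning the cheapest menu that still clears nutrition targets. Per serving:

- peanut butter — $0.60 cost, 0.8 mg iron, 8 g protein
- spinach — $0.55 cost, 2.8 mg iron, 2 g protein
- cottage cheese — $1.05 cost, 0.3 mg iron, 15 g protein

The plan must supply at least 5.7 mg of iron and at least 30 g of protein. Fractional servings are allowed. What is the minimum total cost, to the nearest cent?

Minimising a linear cost over {iron ≥ 5.7, protein ≥ 30, servings ≥ 0} — the optimum is at a vertex, using one or two foods.
peanut butter only: max(5.7/0.8, 30/8) = 7.125 servings → $4.28.
spinach only: max(5.7/2.8, 30/2) = 15 servings → $8.25.
cottage cheese only: max(5.7/0.3, 30/15) = 19 servings → $19.95.
peanut butter + spinach with both tight: 3.49 servings and 1.038 servings → $2.67.
peanut butter + cottage cheese: the both-tight solution has a negative serving — not a feasible corner.
spinach + cottage cheese with both tight: 1.848 servings and 1.754 servings → $2.86.
The minimum over all feasible corners is $2.67.

$2.67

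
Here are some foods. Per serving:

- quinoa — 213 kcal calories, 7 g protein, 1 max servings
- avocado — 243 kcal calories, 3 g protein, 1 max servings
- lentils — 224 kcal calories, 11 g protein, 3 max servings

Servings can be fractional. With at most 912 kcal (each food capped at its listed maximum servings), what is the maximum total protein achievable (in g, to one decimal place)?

Protein per kcal: lentils 0.04911, quinoa 0.03286, avocado 0.01235.
Take 3 servings of lentils: uses 672 kcal, +33.0 g protein (running total 33.0 g).
Take 1 serving of quinoa: uses 213 kcal, +7.0 g protein (running total 40.0 g).
Take 0.1111 servings of avocado: uses 27 kcal, +0.3 g protein (running total 40.3 g).
Greedy by best ratio exhausts the calories allowance optimally: 40.3 g.

40.3 g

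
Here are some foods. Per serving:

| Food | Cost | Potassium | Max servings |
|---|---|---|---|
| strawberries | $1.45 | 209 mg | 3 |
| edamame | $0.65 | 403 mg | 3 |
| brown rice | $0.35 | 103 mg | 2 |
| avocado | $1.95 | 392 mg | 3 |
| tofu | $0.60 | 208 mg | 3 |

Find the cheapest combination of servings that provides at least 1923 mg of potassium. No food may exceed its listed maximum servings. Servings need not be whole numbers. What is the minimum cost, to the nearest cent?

$4.06

Cost per mg of potassium: edamame $0.0016, tofu $0.0029, brown rice $0.0034, avocado $0.0050, strawberries $0.0069.
Take 3 servings of edamame: +1209.0 mg potassium for $1.95 (total $1.95, still need 714.0 mg).
Take 3 servings of tofu: +624.0 mg potassium for $1.80 (total $3.75, still need 90.0 mg).
Take 0.8738 servings of brown rice: +90.0 mg potassium for $0.31 (total $4.06, still need 0.0 mg).
Filling from the cheapest source first is optimal under one linear minimum: $4.06.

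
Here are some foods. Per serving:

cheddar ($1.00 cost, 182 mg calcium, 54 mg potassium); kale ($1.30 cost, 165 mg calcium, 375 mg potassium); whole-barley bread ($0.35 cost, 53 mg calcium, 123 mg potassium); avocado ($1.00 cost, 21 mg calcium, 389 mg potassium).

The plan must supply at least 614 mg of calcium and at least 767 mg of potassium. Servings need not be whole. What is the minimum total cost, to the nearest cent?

$3.69

cheddar only: max(614/182, 767/54) = 14.2 servings → $14.20.
kale only: max(614/165, 767/375) = 3.721 servings → $4.84.
whole-barley bread only: max(614/53, 767/123) = 11.58 servings → $4.05.
avocado only: max(614/21, 767/389) = 29.24 servings → $29.24.
cheddar + kale with both tight: 1.747 servings and 1.794 servings → $4.08.
cheddar + whole-barley bread with both tight: 1.786 servings and 5.452 servings → $3.69.
cheddar + avocado with both tight: 3.197 servings and 1.528 servings → $4.73.
kale + whole-barley bread: intersection lies outside the first quadrant.
kale + avocado: the both-tight solution has a negative serving — not a feasible corner.
whole-barley bread + avocado: the both-tight solution has a negative serving — not a feasible corner.
The minimum over all feasible corners is $3.69.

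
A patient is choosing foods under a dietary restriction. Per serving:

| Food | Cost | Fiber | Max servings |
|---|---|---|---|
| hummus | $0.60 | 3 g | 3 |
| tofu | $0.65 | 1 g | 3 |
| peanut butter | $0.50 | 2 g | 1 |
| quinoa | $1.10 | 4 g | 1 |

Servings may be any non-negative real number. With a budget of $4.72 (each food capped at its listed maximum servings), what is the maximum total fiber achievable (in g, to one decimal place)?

17.0 g

Fiber per dollar: hummus 5, peanut butter 4, quinoa 3.636, tofu 1.538.
Take 3 servings of hummus: spends $1.80, +9.0 g fiber (running total 9.0 g).
Take 1 serving of peanut butter: spends $0.50, +2.0 g fiber (running total 11.0 g).
Take 1 serving of quinoa: spends $1.10, +4.0 g fiber (running total 15.0 g).
Take 2.031 servings of tofu: spends $1.32, +2.0 g fiber (running total 17.0 g).
Filling greedily by fiber-per-dollar is optimal for one linear limit, giving 17.0 g.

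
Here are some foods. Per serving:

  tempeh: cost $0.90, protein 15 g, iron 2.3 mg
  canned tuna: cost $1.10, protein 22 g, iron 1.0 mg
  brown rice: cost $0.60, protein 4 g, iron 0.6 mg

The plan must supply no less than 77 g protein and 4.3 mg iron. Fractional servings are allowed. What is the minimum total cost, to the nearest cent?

The cheapest plan sits at a corner of the feasible region — with two constraints it uses at most two foods.
tempeh only: max(77/15, 4.3/2.3) = 5.133 servings → $4.62.
canned tuna only: max(77/22, 4.3/1.0) = 4.3 servings → $4.73.
brown rice only: max(77/4, 4.3/0.6) = 19.25 servings → $11.55.
tempeh + canned tuna with both tight: 0.4944 servings and 3.163 servings → $3.92.
tempeh + brown rice with both targets exact would need a negative amount; discard.
canned tuna + brown rice with both tight: 3.152 servings and 1.913 servings → $4.62.
The minimum over all feasible corners is $3.92.

$3.92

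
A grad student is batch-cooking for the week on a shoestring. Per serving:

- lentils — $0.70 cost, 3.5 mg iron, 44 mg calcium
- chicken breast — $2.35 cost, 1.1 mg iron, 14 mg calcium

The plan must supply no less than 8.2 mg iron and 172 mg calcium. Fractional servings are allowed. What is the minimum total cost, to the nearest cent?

lentils only: max(8.2/3.5, 172/44) = 3.909 servings → $2.74.
chicken breast only: max(8.2/1.1, 172/14) = 12.29 servings → $28.87.
lentils + chicken breast: the both-tight solution has a negative serving — not a feasible corner.
Cheapest feasible corner: $2.74.

$2.74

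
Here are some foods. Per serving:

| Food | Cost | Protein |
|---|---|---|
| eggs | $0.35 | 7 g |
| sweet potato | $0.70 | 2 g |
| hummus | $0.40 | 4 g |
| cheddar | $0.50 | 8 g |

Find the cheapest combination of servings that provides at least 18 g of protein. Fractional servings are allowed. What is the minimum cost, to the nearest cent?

Cost per g of protein: eggs $0.0500, cheddar $0.0625, hummus $0.1000, sweet potato $0.3500.
With no serving limits, use only eggs: 18 g / 7 g = 2.571 servings × $0.35 = $0.90.

$0.90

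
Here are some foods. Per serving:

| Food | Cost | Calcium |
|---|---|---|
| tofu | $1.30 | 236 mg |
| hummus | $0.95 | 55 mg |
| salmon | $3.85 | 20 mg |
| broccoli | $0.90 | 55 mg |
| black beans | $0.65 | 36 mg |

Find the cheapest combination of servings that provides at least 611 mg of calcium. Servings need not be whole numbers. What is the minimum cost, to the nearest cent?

$3.37

Cost per mg of calcium: tofu $0.0055, broccoli $0.0164, hummus $0.0173, black beans $0.0181, salmon $0.1925.
With no serving limits, use only tofu: 611 mg / 236 mg = 2.589 servings × $1.30 = $3.37.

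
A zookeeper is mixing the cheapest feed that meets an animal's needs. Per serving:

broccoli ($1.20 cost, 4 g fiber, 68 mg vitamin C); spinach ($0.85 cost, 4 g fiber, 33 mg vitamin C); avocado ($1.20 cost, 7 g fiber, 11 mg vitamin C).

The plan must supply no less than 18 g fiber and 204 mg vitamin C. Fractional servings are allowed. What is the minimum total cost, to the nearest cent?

$4.38

Minimising a linear cost over {fiber ≥ 18, vitamin C ≥ 204, servings ≥ 0} — the optimum is at a vertex, using one or two foods.
broccoli only: max(18/4, 204/68) = 4.5 servings → $5.40.
spinach only: max(18/4, 204/33) = 6.182 servings → $5.25.
avocado only: max(18/7, 204/11) = 18.55 servings → $22.25.
broccoli + spinach with both tight: 1.586 servings and 2.914 servings → $4.38.
broccoli + avocado with both tight: 2.847 servings and 0.9444 servings → $4.55.
spinach + avocado: intersection lies outside the first quadrant.
The minimum over all feasible corners is $4.38.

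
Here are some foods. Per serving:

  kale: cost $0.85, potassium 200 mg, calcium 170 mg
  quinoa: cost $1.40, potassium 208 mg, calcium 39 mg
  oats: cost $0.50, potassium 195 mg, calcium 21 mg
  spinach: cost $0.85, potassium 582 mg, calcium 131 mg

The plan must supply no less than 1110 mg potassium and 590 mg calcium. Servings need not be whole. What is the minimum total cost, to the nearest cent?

$3.14

For a min-cost LP with two ≥-constraints, a basic feasible solution has at most two positive variables.
kale only: max(1110/200, 590/170) = 5.55 servings → $4.72.
quinoa only: max(1110/208, 590/39) = 15.13 servings → $21.18.
oats only: max(1110/195, 590/21) = 28.1 servings → $14.05.
spinach only: max(1110/582, 590/131) = 4.504 servings → $3.83.
kale + quinoa with both tight: 2.882 servings and 2.565 servings → $6.04.
kale + oats with both tight: 3.169 servings and 2.442 servings → $3.91.
kale + spinach with both tight: 2.722 servings and 0.972 servings → $3.14.
quinoa + oats with both targets exact would need a negative amount; discard.
quinoa + spinach: the both-tight solution has a negative serving — not a feasible corner.
oats + spinach with both targets exact would need a negative amount; discard.
Cheapest feasible corner: $3.14.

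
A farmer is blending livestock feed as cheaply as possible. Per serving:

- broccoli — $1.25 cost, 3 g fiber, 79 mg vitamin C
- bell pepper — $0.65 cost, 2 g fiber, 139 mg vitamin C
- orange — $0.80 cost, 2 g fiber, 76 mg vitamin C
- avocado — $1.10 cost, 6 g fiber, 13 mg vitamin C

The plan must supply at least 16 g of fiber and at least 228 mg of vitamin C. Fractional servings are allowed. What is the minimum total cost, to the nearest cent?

$3.34

This is a tiny linear program; its minimum lies at a vertex of the feasible set. List the vertices and price them.
broccoli only: max(16/3, 228/79) = 5.333 servings → $6.67.
bell pepper only: max(16/2, 228/139) = 8 servings → $5.20.
orange only: max(16/2, 228/76) = 8 servings → $6.40.
avocado only: max(16/6, 228/13) = 17.54 servings → $19.29.
broccoli + bell pepper: intersection lies outside the first quadrant.
broccoli + orange: the both-tight solution has a negative serving — not a feasible corner.
broccoli + avocado with both tight: 2.667 servings and 1.333 servings → $4.80.
bell pepper + orange: intersection lies outside the first quadrant.
bell pepper + avocado with both tight: 1.436 servings and 2.188 servings → $3.34.
orange + avocado with both tight: 2.698 servings and 1.767 servings → $4.10.
The minimum over all feasible corners is $3.34.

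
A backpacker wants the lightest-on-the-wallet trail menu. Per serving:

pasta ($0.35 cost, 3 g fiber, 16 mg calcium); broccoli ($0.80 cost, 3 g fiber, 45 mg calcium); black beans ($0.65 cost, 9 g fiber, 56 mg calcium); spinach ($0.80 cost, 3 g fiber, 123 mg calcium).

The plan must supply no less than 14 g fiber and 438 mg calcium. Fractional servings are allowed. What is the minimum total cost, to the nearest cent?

$2.97

The cheapest plan sits at a corner of the feasible region — with two constraints it uses at most two foods.
pasta only: max(14/3, 438/16) = 27.38 servings → $9.58.
broccoli only: max(14/3, 438/45) = 9.733 servings → $7.79.
black beans only: max(14/9, 438/56) = 7.821 servings → $5.08.
spinach only: max(14/3, 438/123) = 4.667 servings → $3.73.
pasta + broccoli: intersection lies outside the first quadrant.
pasta + black beans: intersection lies outside the first quadrant.
pasta + spinach with both tight: 1.271 servings and 3.396 servings → $3.16.
broccoli + black beans with both targets exact would need a negative amount; discard.
broccoli + spinach with both tight: 1.744 servings and 2.923 servings → $3.73.
black beans + spinach with both tight: 0.4345 servings and 3.363 servings → $2.97.
So the least-cost plan costs $2.97.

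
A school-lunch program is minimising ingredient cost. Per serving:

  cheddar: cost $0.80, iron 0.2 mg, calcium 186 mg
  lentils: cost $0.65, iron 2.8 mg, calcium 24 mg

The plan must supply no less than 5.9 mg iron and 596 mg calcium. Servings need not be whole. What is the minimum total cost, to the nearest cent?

$3.60

Compare the cost at each extreme point of the feasible region.
cheddar only: max(5.9/0.2, 596/186) = 29.5 servings → $23.60.
lentils only: max(5.9/2.8, 596/24) = 24.83 servings → $16.14.
cheddar + lentils with both tight: 2.96 servings and 1.896 servings → $3.60.
So the least-cost plan costs $3.60.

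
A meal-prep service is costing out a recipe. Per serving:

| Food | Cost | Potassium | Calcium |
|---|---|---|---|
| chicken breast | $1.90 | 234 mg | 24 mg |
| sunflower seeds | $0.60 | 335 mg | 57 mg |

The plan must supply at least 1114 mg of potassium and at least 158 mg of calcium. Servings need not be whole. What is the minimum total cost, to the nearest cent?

$2.00

An LP optimum is at a vertex; with two nutrient constraints at most two foods are used. Check each candidate.
chicken breast only: max(1114/234, 158/24) = 6.583 servings → $12.51.
sunflower seeds only: max(1114/335, 158/57) = 3.325 servings → $2.00.
chicken breast + sunflower seeds with both tight: 1.995 servings and 1.932 servings → $4.95.
So the least-cost plan costs $2.00.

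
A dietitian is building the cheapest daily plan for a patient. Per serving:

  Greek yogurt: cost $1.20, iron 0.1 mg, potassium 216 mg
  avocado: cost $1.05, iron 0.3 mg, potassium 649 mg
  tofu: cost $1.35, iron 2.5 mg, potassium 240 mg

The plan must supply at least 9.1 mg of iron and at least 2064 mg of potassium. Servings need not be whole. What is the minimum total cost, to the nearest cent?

Check every corner: each single food scaled to meet both minima, and each pair solved so both constraints bind.
Greek yogurt only: max(9.1/0.1, 2064/216) = 91 servings → $109.20.
avocado only: max(9.1/0.3, 2064/649) = 30.33 servings → $31.85.
tofu only: max(9.1/2.5, 2064/240) = 8.6 servings → $11.61.
Greek yogurt + avocado: the both-tight solution has a negative serving — not a feasible corner.
Greek yogurt + tofu with both tight: 5.767 servings and 3.409 servings → $11.52.
avocado + tofu with both tight: 1.919 servings and 3.41 servings → $6.62.
Cheapest feasible corner: $6.62.

$6.62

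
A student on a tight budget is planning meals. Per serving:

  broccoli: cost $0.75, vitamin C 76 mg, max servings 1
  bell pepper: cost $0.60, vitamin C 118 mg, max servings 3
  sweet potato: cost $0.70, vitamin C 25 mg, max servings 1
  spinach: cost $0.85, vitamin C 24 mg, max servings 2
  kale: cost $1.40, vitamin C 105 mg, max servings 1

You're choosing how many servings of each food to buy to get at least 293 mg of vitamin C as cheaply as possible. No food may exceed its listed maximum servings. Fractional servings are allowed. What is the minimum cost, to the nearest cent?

Cost per mg of vitamin C: bell pepper $0.0051, broccoli $0.0099, kale $0.0133, sweet potato $0.0280, spinach $0.0354.
Take 2.483 servings of bell pepper: +293.0 mg vitamin C for $1.49 (total $1.49, still need 0.0 mg).
Greedy by cheapest-per-mg is optimal for a single linear constraint, so the minimum cost is $1.49.

$1.49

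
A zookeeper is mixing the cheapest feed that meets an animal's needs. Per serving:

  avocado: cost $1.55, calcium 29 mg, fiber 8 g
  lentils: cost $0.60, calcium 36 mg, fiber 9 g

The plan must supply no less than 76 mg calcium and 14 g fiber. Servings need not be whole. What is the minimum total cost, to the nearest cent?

Check every corner: each single food scaled to meet both minima, and each pair solved so both constraints bind.
avocado only: max(76/29, 14/8) = 2.621 servings → $4.06.
lentils only: max(76/36, 14/9) = 2.111 servings → $1.27.
avocado + lentils: intersection lies outside the first quadrant.
The minimum over all feasible corners is $1.27.

$1.27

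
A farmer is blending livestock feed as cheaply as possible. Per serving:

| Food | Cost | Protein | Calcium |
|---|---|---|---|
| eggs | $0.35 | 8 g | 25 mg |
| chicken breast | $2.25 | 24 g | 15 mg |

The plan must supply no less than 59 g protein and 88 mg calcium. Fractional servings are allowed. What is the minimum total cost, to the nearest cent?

$2.58

Check every corner: each single food scaled to meet both minima, and each pair solved so both constraints bind.
eggs only: max(59/8, 88/25) = 7.375 servings → $2.58.
chicken breast only: max(59/24, 88/15) = 5.867 servings → $13.20.
eggs + chicken breast with both tight: 2.556 servings and 1.606 servings → $4.51.
The minimum over all feasible corners is $2.58.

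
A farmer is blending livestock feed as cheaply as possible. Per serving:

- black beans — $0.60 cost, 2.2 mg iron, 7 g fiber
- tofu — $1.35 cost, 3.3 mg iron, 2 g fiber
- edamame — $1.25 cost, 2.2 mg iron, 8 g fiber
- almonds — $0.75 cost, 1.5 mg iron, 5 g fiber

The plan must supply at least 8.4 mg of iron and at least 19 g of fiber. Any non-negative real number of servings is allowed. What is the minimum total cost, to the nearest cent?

$2.29

A basic optimal solution has at most two foods positive. Try each food alone and each pair with both targets met exactly.
black beans only: max(8.4/2.2, 19/7) = 3.818 servings → $2.29.
tofu only: max(8.4/3.3, 19/2) = 9.5 servings → $12.82.
edamame only: max(8.4/2.2, 19/8) = 3.818 servings → $4.77.
almonds only: max(8.4/1.5, 19/5) = 5.6 servings → $4.20.
black beans + tofu with both tight: 2.455 servings and 0.9091 servings → $2.70.
black beans + edamame: the both-tight solution has a negative serving — not a feasible corner.
black beans + almonds: the both-tight solution has a negative serving — not a feasible corner.
tofu + edamame with both tight: 1.155 servings and 2.086 servings → $4.17.
tofu + almonds with both tight: 1 serving and 3.4 servings → $3.90.
edamame + almonds with both targets exact would need a negative amount; discard.
So the least-cost plan costs $2.29.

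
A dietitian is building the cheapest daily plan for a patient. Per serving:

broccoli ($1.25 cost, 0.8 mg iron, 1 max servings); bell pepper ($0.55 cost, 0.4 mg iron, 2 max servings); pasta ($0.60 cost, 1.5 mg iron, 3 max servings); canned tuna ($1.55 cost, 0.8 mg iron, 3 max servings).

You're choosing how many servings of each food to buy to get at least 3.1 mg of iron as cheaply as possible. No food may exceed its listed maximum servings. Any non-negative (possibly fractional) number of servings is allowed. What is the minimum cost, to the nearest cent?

Cost per mg of iron: pasta $0.4000, bell pepper $1.3750, broccoli $1.5625, canned tuna $1.9375.
Take 2.067 servings of pasta: +3.1 mg iron for $1.24 (total $1.24, still need 0.0 mg).
Greedy by cheapest-per-mg is optimal for a single linear constraint, so the minimum cost is $1.24.

$1.24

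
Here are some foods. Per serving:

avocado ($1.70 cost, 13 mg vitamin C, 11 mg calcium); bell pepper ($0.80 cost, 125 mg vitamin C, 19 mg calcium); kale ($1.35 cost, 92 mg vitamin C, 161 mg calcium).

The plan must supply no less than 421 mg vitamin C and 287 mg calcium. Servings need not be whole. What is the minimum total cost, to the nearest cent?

The cheapest plan sits at a corner of the feasible region — with two constraints it uses at most two foods.
avocado only: max(421/13, 287/11) = 32.38 servings → $55.05.
bell pepper only: max(421/125, 287/19) = 15.11 servings → $12.08.
kale only: max(421/92, 287/161) = 4.576 servings → $6.18.
avocado + bell pepper with both tight: 24.71 servings and 0.7979 servings → $42.65.
avocado + kale: the both-tight solution has a negative serving — not a feasible corner.
bell pepper + kale with both tight: 2.252 servings and 1.517 servings → $3.85.
Cheapest feasible corner: $3.85.

$3.85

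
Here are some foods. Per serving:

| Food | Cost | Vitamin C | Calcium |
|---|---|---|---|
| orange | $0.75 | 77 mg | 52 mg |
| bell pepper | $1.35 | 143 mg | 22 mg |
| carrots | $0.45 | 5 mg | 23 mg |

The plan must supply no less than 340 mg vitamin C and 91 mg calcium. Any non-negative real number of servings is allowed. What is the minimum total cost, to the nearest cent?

This is a tiny linear program; its minimum lies at a vertex of the feasible set. List the vertices and price them.
orange only: max(340/77, 91/52) = 4.416 servings → $3.31.
bell pepper only: max(340/143, 91/22) = 4.136 servings → $5.58.
carrots only: max(340/5, 91/23) = 68 servings → $30.60.
orange + bell pepper with both tight: 0.9636 servings and 1.859 servings → $3.23.
orange + carrots: the both-tight solution has a negative serving — not a feasible corner.
bell pepper + carrots with both tight: 2.317 servings and 1.74 servings → $3.91.
Cheapest feasible corner: $3.23.

$3.23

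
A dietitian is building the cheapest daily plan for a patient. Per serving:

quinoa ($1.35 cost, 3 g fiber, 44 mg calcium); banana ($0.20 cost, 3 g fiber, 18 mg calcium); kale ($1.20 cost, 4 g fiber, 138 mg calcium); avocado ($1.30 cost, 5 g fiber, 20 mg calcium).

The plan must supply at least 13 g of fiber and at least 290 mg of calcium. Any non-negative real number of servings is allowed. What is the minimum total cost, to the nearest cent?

Compare the cost at each extreme point of the feasible region.
quinoa only: max(13/3, 290/44) = 6.591 servings → $8.90.
banana only: max(13/3, 290/18) = 16.11 servings → $3.22.
kale only: max(13/4, 290/138) = 3.25 servings → $3.90.
avocado only: max(13/5, 290/20) = 14.5 servings → $18.85.
quinoa + banana: the both-tight solution has a negative serving — not a feasible corner.
quinoa + kale with both tight: 2.664 servings and 1.252 servings → $5.10.
quinoa + avocado: intersection lies outside the first quadrant.
banana + kale with both tight: 1.854 servings and 1.86 servings → $2.60.
banana + avocado: intersection lies outside the first quadrant.
kale + avocado with both tight: 1.951 servings and 1.039 servings → $3.69.
So the least-cost plan costs $2.60.

$2.60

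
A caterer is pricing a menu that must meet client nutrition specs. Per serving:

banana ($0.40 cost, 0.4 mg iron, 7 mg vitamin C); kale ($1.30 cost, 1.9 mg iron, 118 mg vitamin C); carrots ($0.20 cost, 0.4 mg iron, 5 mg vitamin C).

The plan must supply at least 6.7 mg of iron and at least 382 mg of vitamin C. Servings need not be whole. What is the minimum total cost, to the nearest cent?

$4.46

A basic optimal solution has at most two foods positive. Try each food alone and each pair with both targets met exactly.
banana only: max(6.7/0.4, 382/7) = 54.57 servings → $21.83.
kale only: max(6.7/1.9, 382/118) = 3.526 servings → $4.58.
carrots only: max(6.7/0.4, 382/5) = 76.4 servings → $15.28.
banana + kale with both tight: 1.912 servings and 3.124 servings → $4.83.
banana + carrots: intersection lies outside the first quadrant.
kale + carrots with both tight: 3.164 servings and 1.719 servings → $4.46.
The minimum over all feasible corners is $4.46.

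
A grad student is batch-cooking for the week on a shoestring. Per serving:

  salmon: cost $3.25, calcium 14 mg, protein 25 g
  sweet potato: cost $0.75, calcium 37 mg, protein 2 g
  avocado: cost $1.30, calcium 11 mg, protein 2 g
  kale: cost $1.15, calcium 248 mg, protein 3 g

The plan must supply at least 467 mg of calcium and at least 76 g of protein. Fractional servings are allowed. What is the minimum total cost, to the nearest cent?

$11.19

Compare the cost at each extreme point of the feasible region.
salmon only: max(467/14, 76/25) = 33.36 servings → $108.41.
sweet potato only: max(467/37, 76/2) = 38 servings → $28.50.
avocado only: max(467/11, 76/2) = 42.45 servings → $55.19.
kale only: max(467/248, 76/3) = 25.33 servings → $29.13.
salmon + sweet potato with both tight: 2.094 servings and 11.83 servings → $15.68.
salmon + avocado: the both-tight solution has a negative serving — not a feasible corner.
salmon + kale with both tight: 2.833 servings and 1.723 servings → $11.19.
sweet potato + avocado with both tight: 1.885 servings and 36.12 servings → $48.36.
sweet potato + kale: intersection lies outside the first quadrant.
avocado + kale with both tight: 37.68 servings and 0.2117 servings → $49.23.
The minimum over all feasible corners is $11.19.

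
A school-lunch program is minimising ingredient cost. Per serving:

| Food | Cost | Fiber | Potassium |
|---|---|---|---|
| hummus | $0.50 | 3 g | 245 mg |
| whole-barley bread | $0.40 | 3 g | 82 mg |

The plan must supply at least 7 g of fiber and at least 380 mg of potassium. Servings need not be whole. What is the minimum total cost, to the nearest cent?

For a min-cost LP with two ≥-constraints, a basic feasible solution has at most two positive variables.
hummus only: max(7/3, 380/245) = 2.333 servings → $1.17.
whole-barley bread only: max(7/3, 380/82) = 4.634 servings → $1.85.
hummus + whole-barley bread with both tight: 1.157 servings and 1.176 servings → $1.05.
The minimum over all feasible corners is $1.05.

$1.05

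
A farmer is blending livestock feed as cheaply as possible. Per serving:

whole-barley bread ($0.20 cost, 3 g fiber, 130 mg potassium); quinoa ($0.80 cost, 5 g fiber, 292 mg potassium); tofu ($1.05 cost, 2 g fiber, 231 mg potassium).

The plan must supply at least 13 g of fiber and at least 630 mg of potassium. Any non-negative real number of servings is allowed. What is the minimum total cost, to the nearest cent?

This is a tiny linear program; its minimum lies at a vertex of the feasible set. List the vertices and price them.
whole-barley bread only: max(13/3, 630/130) = 4.846 servings → $0.97.
quinoa only: max(13/5, 630/292) = 2.6 servings → $2.08.
tofu only: max(13/2, 630/231) = 6.5 servings → $6.83.
whole-barley bread + quinoa with both tight: 2.858 servings and 0.885 servings → $1.28.
whole-barley bread + tofu with both tight: 4.025 servings and 0.4619 servings → $1.29.
quinoa + tofu: intersection lies outside the first quadrant.
The minimum over all feasible corners is $0.97.

$0.97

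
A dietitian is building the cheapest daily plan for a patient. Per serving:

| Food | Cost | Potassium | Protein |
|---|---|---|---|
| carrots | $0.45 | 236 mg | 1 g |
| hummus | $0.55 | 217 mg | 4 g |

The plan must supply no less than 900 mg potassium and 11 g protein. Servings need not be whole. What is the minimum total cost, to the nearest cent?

$2.03

The cheapest plan sits at a corner of the feasible region — with two constraints it uses at most two foods.
carrots only: max(900/236, 11/1) = 11 servings → $4.95.
hummus only: max(900/217, 11/4) = 4.147 servings → $2.28.
carrots + hummus with both tight: 1.669 servings and 2.333 servings → $2.03.
The minimum over all feasible corners is $2.03.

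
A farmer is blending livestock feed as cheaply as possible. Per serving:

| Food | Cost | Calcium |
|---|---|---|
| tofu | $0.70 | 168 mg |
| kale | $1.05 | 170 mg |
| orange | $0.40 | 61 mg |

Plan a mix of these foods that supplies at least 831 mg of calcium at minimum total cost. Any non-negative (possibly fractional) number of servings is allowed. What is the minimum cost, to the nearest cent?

Cost per mg of calcium: tofu $0.0042, kale $0.0062, orange $0.0066.
With no serving limits, use only tofu: 831 mg / 168 mg = 4.946 servings × $0.70 = $3.46.

$3.46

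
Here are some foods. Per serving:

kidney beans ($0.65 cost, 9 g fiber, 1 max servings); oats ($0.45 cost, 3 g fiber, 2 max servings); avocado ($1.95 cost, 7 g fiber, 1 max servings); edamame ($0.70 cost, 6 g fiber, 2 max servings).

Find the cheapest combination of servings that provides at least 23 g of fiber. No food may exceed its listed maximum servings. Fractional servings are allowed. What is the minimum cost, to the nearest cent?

$2.35

Cost per g of fiber: kidney beans $0.0722, edamame $0.1167, oats $0.1500, avocado $0.2786.
Take 1 serving of kidney beans: +9.0 g fiber for $0.65 (total $0.65, still need 14.0 g).
Take 2 servings of edamame: +12.0 g fiber for $1.40 (total $2.05, still need 2.0 g).
Take 0.6667 servings of oats: +2.0 g fiber for $0.30 (total $2.35, still need 0.0 g).
Filling from the cheapest source first is optimal under one linear minimum: $2.35.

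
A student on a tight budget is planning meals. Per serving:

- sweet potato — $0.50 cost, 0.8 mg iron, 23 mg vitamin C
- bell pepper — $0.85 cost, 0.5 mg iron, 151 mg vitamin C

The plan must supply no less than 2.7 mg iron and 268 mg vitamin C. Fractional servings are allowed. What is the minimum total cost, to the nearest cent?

With two linear requirements the optimum uses one or two foods; enumerate the corners.
sweet potato only: max(2.7/0.8, 268/23) = 11.65 servings → $5.83.
bell pepper only: max(2.7/0.5, 268/151) = 5.4 servings → $4.59.
sweet potato + bell pepper with both tight: 2.504 servings and 1.393 servings → $2.44.
The minimum over all feasible corners is $2.44.

$2.44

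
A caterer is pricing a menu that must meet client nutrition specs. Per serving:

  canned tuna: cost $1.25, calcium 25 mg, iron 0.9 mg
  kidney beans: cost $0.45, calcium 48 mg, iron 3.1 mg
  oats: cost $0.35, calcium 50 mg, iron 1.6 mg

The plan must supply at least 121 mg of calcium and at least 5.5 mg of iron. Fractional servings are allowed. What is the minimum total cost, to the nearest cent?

$0.97

Two binding constraints pin down two serving amounts, so the optimal mix uses at most two foods. The candidates are each food alone (scaled to the tighter of calcium/iron) and each pair with both constraints tight.
canned tuna only: max(121/25, 5.5/0.9) = 6.111 servings → $7.64.
kidney beans only: max(121/48, 5.5/3.1) = 2.521 servings → $1.13.
oats only: max(121/50, 5.5/1.6) = 3.438 servings → $1.20.
canned tuna + kidney beans with both tight: 3.239 servings and 0.8338 servings → $4.42.
canned tuna + oats with both targets exact would need a negative amount; discard.
kidney beans + oats with both tight: 1.041 servings and 1.421 servings → $0.97.
The minimum over all feasible corners is $0.97.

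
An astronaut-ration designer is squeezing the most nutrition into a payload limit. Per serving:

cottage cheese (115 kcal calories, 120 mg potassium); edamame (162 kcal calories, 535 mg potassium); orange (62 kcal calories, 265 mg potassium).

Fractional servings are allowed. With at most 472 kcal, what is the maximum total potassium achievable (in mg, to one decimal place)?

2017.4 mg

Potassium per kcal: orange 4.274, edamame 3.302, cottage cheese 1.043.
With no serving limits, spend the whole calories allowance on orange: 472 kcal / 62 kcal × 265 mg = 2017.4 mg.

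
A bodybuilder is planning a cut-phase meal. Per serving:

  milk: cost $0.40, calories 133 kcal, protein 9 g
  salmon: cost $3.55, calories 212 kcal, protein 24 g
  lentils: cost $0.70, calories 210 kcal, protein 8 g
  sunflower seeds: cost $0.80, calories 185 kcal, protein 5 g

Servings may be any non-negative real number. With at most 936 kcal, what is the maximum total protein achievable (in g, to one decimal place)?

Protein per kcal: salmon 0.1132, milk 0.06767, lentils 0.0381, sunflower seeds 0.02703.
With no serving limits, spend the whole calories allowance on salmon: 936 kcal / 212 kcal × 24 g = 106.0 g.

106.0 g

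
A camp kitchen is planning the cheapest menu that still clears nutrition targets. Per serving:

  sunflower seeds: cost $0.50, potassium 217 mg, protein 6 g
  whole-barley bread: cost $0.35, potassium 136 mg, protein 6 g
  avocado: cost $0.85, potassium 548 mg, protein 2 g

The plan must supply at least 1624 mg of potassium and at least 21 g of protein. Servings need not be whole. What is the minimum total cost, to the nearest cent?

With two linear requirements the optimum uses one or two foods; enumerate the corners.
sunflower seeds only: max(1624/217, 21/6) = 7.484 servings → $3.74.
whole-barley bread only: max(1624/136, 21/6) = 11.94 servings → $4.18.
avocado only: max(1624/548, 21/2) = 10.5 servings → $8.93.
sunflower seeds + whole-barley bread with both targets exact would need a negative amount; discard.
sunflower seeds + avocado with both tight: 2.894 servings and 1.817 servings → $2.99.
whole-barley bread + avocado with both tight: 2.739 servings and 2.284 servings → $2.90.
The minimum over all feasible corners is $2.90.

$2.90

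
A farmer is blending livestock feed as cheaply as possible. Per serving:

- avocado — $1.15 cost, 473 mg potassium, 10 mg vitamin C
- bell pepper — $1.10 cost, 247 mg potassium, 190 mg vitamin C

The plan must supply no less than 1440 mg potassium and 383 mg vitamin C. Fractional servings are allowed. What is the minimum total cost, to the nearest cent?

$4.45

Minimising a linear cost over {potassium ≥ 1440, vitamin C ≥ 383, servings ≥ 0} — the optimum is at a vertex, using one or two foods.
avocado only: max(1440/473, 383/10) = 38.3 servings → $44.05.
bell pepper only: max(1440/247, 383/190) = 5.83 servings → $6.41.
avocado + bell pepper with both tight: 2.048 servings and 1.908 servings → $4.45.
So the least-cost plan costs $4.45.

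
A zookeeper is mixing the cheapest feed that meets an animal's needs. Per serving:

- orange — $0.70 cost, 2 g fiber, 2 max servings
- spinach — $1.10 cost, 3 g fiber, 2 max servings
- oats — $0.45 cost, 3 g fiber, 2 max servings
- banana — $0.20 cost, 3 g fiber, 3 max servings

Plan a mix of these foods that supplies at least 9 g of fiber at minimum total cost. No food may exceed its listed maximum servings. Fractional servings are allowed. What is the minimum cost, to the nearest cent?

$0.60

Cost per g of fiber: banana $0.0667, oats $0.1500, orange $0.3500, spinach $0.3667.
Take 3 servings of banana: +9.0 g fiber for $0.60 (total $0.60, still need 0.0 g).
Filling from the cheapest source first is optimal under one linear minimum: $0.60.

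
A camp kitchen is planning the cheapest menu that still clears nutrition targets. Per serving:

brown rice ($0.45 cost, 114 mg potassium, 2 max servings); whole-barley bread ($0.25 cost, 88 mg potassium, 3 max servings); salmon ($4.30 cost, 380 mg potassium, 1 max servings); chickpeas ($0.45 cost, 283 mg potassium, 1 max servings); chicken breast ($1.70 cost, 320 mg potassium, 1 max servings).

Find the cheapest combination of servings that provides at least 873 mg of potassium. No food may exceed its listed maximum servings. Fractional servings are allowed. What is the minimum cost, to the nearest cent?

$2.62

Cost per mg of potassium: chickpeas $0.0016, whole-barley bread $0.0028, brown rice $0.0039, chicken breast $0.0053, salmon $0.0113.
Take 1 serving of chickpeas: +283.0 mg potassium for $0.45 (total $0.45, still need 590.0 mg).
Take 3 servings of whole-barley bread: +264.0 mg potassium for $0.75 (total $1.20, still need 326.0 mg).
Take 2 servings of brown rice: +228.0 mg potassium for $0.90 (total $2.10, still need 98.0 mg).
Take 0.3063 servings of chicken breast: +98.0 mg potassium for $0.52 (total $2.62, still need 0.0 mg).
Filling from the cheapest source first is optimal under one linear minimum: $2.62.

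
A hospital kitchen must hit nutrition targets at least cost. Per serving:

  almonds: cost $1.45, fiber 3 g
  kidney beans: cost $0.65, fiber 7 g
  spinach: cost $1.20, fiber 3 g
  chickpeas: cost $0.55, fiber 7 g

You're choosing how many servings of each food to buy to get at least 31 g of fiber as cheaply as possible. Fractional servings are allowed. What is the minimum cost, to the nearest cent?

Cost per g of fiber: chickpeas $0.0786, kidney beans $0.0929, spinach $0.4000, almonds $0.4833.
With no serving limits, use only chickpeas: 31 g / 7 g = 4.429 servings × $0.55 = $2.44.

$2.44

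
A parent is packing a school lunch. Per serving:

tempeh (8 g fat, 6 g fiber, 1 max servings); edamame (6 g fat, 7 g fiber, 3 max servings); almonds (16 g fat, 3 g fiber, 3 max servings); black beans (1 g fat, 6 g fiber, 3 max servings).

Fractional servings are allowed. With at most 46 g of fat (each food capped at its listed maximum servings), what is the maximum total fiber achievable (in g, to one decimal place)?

48.2 g

Fiber per g fat: black beans 6, edamame 1.167, tempeh 0.75, almonds 0.1875.
Take 3 servings of black beans: uses 3 g fat, +18.0 g fiber (running total 18.0 g).
Take 3 servings of edamame: uses 18 g fat, +21.0 g fiber (running total 39.0 g).
Take 1 serving of tempeh: uses 8 g fat, +6.0 g fiber (running total 45.0 g).
Take 1.062 servings of almonds: uses 17 g fat, +3.2 g fiber (running total 48.2 g).
Greedy by best ratio exhausts the fat allowance optimally: 48.2 g.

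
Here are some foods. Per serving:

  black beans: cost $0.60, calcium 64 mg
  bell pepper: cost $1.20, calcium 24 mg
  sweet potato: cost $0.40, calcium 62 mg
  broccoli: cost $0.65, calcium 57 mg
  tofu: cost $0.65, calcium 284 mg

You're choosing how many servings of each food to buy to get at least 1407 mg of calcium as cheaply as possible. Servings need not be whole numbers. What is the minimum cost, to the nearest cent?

Cost per mg of calcium: tofu $0.0023, sweet potato $0.0065, black beans $0.0094, broccoli $0.0114, bell pepper $0.0500.
With no serving limits, use only tofu: 1407 mg / 284 mg = 4.954 servings × $0.65 = $3.22.

$3.22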